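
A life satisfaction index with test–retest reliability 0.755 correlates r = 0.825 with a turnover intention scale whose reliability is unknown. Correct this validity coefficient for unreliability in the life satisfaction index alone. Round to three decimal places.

0.949

Single correction: r_c = r_obs / √r_xx = 0.825 / √0.755 = 0.825 / 0.8689 ≈ 0.949.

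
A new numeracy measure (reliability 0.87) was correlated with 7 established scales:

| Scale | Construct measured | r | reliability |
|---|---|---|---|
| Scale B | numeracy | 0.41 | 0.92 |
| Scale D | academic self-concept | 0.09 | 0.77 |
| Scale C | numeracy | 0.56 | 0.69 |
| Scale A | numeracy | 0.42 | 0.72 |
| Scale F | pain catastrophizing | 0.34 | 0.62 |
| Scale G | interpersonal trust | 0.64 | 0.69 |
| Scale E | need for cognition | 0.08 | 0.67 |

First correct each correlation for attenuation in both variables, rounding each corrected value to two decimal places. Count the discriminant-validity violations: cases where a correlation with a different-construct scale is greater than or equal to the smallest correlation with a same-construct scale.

Disattenuated r (r / √(r_scale · r_new)):
  Scale B (conv): 0.41 / √(0.92·0.87) = 0.46
  Scale D (disc): 0.09 / √(0.77·0.87) = 0.11
  Scale C (conv): 0.56 / √(0.69·0.87) = 0.72
  Scale A (conv): 0.42 / √(0.72·0.87) = 0.53
  Scale F (disc): 0.34 / √(0.62·0.87) = 0.46
  Scale G (disc): 0.64 / √(0.69·0.87) = 0.83
  Scale E (disc): 0.08 / √(0.67·0.87) = 0.10
Smallest convergent = 0.46. Discriminant values: 0.11, 0.46, 0.83, 0.10; count ≥ 0.46 → 2.

2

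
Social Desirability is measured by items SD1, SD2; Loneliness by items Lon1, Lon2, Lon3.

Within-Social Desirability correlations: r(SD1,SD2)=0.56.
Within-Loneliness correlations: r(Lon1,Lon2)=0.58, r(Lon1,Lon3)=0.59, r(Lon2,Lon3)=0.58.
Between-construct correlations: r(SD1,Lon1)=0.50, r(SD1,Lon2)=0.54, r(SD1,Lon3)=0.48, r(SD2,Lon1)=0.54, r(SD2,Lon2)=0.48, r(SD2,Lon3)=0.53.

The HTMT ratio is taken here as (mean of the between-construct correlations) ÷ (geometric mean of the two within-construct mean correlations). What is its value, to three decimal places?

Mean between = 3.07/6 = 0.5117.
Mean within-SD = 0.56/1 = 0.5600; mean within-Lon = 1.75/3 = 0.5833.
Geometric mean = √(0.5600 × 0.5833) = 0.5715.
HTMT = 0.5117 / 0.5715 = 0.895.

0.895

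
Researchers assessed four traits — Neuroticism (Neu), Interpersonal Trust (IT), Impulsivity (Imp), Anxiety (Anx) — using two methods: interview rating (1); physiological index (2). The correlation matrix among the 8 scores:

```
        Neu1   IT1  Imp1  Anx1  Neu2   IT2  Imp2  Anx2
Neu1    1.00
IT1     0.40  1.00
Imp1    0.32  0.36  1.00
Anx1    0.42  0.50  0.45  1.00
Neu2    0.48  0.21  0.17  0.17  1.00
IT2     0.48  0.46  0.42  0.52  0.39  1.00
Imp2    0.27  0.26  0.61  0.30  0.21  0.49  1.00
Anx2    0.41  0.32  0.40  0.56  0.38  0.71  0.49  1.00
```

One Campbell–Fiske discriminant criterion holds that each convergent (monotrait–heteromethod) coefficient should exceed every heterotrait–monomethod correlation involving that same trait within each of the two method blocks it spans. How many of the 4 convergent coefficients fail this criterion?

Convergent coefficients and their comparison sets:
Neu (methods 1·2): 0.48 vs {0.40, 0.39, 0.32, 0.21, 0.42, 0.38} → pass.
IT (methods 1·2): 0.46 vs {0.40, 0.39, 0.36, 0.49, 0.50, 0.71} → fail.
Imp (methods 1·2): 0.61 vs {0.32, 0.21, 0.36, 0.49, 0.45, 0.49} → pass.
Anx (methods 1·2): 0.56 vs {0.42, 0.38, 0.50, 0.71, 0.45, 0.49} → fail.
2 of 4 fail.

2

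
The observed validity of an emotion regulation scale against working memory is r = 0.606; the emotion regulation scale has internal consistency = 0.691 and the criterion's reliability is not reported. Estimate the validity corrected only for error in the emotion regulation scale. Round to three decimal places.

0.729

Single correction: r_c = r_obs / √r_xx = 0.606 / √0.691 = 0.606 / 0.8313 ≈ 0.729.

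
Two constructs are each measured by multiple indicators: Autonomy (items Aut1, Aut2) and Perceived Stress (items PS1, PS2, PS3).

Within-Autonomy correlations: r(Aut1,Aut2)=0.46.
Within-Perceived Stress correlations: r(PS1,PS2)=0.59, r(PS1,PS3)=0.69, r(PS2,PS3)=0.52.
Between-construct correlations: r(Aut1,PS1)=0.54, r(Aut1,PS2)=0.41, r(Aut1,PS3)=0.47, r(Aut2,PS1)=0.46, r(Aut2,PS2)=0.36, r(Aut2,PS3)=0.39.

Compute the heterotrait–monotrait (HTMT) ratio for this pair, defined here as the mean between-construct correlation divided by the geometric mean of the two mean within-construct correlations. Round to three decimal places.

Mean heterotrait r = 2.63/6 = 0.4383.
Mean within-Aut = 0.46/1 = 0.4600; mean within-PS = 1.80/3 = 0.6000.
Geometric mean = √(0.4600 × 0.6000) = 0.5254.
HTMT = 0.4383 / 0.5254 = 0.834.

0.834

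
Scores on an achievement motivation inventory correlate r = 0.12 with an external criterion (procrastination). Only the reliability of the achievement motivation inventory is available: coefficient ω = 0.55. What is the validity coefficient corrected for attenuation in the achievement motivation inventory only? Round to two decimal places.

Single correction: r_c = r_obs / √r_xx = 0.12 / √0.55 = 0.12 / 0.7416 ≈ 0.16.

0.16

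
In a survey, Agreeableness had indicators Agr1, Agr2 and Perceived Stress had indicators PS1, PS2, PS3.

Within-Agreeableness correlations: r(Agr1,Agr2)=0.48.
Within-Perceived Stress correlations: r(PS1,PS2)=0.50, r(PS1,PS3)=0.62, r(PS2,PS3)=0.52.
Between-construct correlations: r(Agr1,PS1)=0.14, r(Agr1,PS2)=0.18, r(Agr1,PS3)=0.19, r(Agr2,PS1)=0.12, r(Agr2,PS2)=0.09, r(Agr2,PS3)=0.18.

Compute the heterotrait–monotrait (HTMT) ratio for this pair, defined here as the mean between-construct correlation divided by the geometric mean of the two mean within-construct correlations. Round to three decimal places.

Mean heterotrait r = 0.90/6 = 0.1500.
Mean within-Agr = 0.48/1 = 0.4800; mean within-PS = 1.64/3 = 0.5467.
Geometric mean = √(0.4800 × 0.5467) = 0.5123.
HTMT = 0.1500 / 0.5123 = 0.293.

0.293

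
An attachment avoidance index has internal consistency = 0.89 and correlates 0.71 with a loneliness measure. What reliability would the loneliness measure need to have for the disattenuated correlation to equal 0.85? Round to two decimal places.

r_true = r_obs / √(r_xx · r_yy) ⇒ 0.85 = 0.71 / √(0.89 · r_yy).
√(0.89 · r_yy) = 0.71 / 0.85 = 0.8353; 0.89 · r_yy = 0.6977; r_yy = 0.6977 / 0.89 ≈ 0.78.

0.78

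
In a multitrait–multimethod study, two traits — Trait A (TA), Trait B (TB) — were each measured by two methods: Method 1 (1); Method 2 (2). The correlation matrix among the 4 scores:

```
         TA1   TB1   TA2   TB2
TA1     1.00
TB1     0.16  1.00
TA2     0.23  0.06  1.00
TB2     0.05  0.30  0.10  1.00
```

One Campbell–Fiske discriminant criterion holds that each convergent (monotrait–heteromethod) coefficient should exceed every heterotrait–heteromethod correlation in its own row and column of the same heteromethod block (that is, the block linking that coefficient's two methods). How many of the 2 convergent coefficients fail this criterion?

0

Convergent coefficients and their comparison sets:
TA (methods 1·2): 0.23 vs {0.05, 0.06} → pass.
TB (methods 1·2): 0.30 vs {0.06, 0.05} → pass.
0 of 2 fail.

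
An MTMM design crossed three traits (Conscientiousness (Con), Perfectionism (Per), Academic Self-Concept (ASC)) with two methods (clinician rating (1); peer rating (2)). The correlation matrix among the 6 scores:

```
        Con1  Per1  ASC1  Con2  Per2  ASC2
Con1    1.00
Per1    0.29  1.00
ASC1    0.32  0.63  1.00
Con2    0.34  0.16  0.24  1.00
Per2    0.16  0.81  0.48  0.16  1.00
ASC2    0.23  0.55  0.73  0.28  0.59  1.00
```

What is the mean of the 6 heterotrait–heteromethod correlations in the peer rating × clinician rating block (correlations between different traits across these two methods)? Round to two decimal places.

HTHM values (method 2 × method 1): 0.16, 0.24, 0.16, 0.48, 0.23, 0.55; mean = 1.82/6 = 0.30.

0.30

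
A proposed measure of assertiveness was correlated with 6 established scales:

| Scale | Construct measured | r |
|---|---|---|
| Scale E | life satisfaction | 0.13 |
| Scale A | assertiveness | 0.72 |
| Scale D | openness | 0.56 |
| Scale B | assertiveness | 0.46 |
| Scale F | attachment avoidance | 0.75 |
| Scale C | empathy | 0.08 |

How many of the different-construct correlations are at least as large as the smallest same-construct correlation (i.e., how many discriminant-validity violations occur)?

2

Convergent (same construct = assertiveness): Scale A, Scale B.
Smallest convergent = 0.46. Discriminant values: 0.13, 0.56, 0.75, 0.08; count ≥ 0.46 → 2.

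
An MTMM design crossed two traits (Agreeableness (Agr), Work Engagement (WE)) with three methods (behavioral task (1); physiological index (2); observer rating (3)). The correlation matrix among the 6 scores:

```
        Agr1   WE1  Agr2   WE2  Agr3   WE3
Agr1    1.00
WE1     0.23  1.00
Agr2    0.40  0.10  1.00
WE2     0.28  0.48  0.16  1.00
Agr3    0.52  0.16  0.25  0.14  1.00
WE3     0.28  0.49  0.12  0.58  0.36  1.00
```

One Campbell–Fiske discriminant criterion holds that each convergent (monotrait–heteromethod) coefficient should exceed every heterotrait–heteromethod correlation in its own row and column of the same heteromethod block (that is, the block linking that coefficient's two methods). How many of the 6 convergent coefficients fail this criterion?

0

Each convergent coefficient versus the relevant comparison correlations:
Agr (methods 1·2): 0.40 vs {0.28, 0.10} → pass.
Agr (methods 1·3): 0.52 vs {0.28, 0.16} → pass.
Agr (methods 2·3): 0.25 vs {0.12, 0.14} → pass.
WE (methods 1·2): 0.48 vs {0.10, 0.28} → pass.
WE (methods 1·3): 0.49 vs {0.16, 0.28} → pass.
WE (methods 2·3): 0.58 vs {0.14, 0.12} → pass.
0 of 6 fail.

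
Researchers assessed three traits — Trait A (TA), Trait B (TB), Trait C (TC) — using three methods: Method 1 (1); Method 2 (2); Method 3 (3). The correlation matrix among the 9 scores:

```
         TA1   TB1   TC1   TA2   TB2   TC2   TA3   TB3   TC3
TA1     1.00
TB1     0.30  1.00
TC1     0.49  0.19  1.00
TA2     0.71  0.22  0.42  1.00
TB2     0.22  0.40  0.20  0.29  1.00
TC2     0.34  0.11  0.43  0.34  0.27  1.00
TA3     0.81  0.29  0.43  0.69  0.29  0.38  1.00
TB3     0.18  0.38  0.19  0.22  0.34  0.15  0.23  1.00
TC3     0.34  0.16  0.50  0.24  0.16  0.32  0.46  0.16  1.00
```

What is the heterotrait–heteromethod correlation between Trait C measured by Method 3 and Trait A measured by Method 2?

0.24

Different traits and methods: r(TC3, TA2) = 0.24.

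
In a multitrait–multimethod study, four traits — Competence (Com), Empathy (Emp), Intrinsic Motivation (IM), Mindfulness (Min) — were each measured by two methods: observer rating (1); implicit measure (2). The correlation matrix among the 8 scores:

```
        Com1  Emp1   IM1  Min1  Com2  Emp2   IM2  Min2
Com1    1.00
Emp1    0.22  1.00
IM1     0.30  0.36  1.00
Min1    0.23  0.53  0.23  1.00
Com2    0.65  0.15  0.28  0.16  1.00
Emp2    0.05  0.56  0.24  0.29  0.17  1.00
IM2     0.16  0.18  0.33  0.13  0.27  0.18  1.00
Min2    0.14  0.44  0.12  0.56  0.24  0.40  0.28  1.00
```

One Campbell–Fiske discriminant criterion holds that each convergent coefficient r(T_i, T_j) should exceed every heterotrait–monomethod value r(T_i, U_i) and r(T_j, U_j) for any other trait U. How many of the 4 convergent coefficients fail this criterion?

Each convergent coefficient versus the relevant comparison correlations:
Com (methods 1·2): 0.65 vs {0.22, 0.17, 0.30, 0.27, 0.23, 0.24} → pass.
Emp (methods 1·2): 0.56 vs {0.22, 0.17, 0.36, 0.18, 0.53, 0.40} → pass.
IM (methods 1·2): 0.33 vs {0.30, 0.27, 0.36, 0.18, 0.23, 0.28} → fail.
Min (methods 1·2): 0.56 vs {0.23, 0.24, 0.53, 0.40, 0.23, 0.28} → pass.
1 of 4 fail.

1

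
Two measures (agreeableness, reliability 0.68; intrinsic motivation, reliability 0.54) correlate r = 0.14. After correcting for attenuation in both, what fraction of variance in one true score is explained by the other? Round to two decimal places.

0.05

Disattenuated r = 0.14 / √(0.68 × 0.54) = 0.14 / 0.6060 = 0.2310.
Shared true-score variance = 0.2310² = 0.0534 ≈ 0.05.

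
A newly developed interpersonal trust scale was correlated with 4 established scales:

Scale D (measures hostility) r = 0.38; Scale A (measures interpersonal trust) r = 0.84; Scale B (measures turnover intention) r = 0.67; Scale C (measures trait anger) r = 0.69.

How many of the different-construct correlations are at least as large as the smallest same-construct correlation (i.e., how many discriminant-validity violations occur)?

0

Convergent (same construct = interpersonal trust): Scale A.
Smallest convergent = 0.84. Discriminant values: 0.38, 0.67, 0.69; count ≥ 0.84 → 0.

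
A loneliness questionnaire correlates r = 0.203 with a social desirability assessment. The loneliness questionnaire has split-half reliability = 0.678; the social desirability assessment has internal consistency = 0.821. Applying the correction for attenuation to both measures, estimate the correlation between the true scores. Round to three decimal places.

0.272

r_true = r_obs / √(r_xx · r_yy) = 0.203 / √(0.678 × 0.821) = 0.203 / √0.556638 = 0.203 / 0.7461 ≈ 0.272.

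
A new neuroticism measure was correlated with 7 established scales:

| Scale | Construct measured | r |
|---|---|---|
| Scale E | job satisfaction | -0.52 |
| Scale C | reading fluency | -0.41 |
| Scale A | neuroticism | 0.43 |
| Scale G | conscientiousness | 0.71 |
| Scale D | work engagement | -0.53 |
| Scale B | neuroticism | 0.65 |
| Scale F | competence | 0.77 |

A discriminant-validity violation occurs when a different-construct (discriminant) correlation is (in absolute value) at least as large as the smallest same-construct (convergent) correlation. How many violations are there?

4

Convergent (same construct = neuroticism): Scale A, Scale B.
Smallest convergent = 0.43. Discriminant |r|: 0.52, 0.41, 0.71, 0.53, 0.77; count ≥ 0.43 → 4.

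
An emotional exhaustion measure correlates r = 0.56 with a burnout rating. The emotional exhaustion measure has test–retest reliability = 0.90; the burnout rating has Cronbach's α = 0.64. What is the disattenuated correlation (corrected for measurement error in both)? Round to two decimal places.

r_true = r_obs / √(r_xx · r_yy) = 0.56 / √(0.90 × 0.64) = 0.56 / √0.5760 = 0.56 / 0.7589 ≈ 0.74.

0.74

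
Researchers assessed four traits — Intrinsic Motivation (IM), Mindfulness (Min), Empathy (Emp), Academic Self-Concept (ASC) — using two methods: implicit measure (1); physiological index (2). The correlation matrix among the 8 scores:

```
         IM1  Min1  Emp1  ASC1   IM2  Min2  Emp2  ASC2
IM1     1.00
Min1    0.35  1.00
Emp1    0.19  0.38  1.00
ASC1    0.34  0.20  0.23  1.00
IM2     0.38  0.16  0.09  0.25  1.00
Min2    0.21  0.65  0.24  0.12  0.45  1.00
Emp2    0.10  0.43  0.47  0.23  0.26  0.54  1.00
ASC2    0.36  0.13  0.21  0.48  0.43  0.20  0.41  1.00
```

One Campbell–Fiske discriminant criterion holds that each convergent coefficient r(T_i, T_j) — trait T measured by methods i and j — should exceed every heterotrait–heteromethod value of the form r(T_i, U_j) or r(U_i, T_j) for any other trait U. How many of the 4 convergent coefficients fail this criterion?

Convergent coefficients and their comparison sets:
IM (methods 1·2): 0.38 vs {0.21, 0.16, 0.10, 0.09, 0.36, 0.25} → pass.
Min (methods 1·2): 0.65 vs {0.16, 0.21, 0.43, 0.24, 0.13, 0.12} → pass.
Emp (methods 1·2): 0.47 vs {0.09, 0.10, 0.24, 0.43, 0.21, 0.23} → pass.
ASC (methods 1·2): 0.48 vs {0.25, 0.36, 0.12, 0.13, 0.23, 0.21} → pass.
0 of 4 fail.

0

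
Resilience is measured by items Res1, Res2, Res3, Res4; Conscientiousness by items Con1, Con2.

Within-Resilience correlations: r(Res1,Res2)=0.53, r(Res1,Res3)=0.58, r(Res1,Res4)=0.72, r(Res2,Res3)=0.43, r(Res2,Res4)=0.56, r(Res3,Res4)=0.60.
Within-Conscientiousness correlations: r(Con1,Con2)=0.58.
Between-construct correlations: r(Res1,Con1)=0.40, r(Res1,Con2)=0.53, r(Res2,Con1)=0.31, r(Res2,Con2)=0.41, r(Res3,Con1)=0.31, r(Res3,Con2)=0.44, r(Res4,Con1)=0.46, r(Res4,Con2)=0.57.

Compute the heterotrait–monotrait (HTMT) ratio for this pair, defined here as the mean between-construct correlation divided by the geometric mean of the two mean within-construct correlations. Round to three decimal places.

0.746

Mean heterotrait r = 3.43/8 = 0.4288.
Mean within-Res = 3.42/6 = 0.5700; mean within-Con = 0.58/1 = 0.5800.
Geometric mean = √(0.5700 × 0.5800) = 0.5750.
HTMT = 0.4288 / 0.5750 = 0.746.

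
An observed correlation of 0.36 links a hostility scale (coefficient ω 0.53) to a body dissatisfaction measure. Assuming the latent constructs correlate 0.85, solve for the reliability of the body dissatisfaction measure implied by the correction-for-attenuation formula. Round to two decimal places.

0.34

r_true = r_obs / √(r_xx · r_yy) ⇒ 0.85 = 0.36 / √(0.53 · r_yy).
√(0.53 · r_yy) = 0.36 / 0.85 = 0.4235; 0.53 · r_yy = 0.1794; r_yy = 0.1794 / 0.53 ≈ 0.34.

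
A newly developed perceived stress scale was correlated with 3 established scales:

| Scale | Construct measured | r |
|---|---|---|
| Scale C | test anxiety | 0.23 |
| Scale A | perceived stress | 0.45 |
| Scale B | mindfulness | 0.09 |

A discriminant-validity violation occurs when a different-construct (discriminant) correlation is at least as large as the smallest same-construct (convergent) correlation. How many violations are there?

Convergent (same construct = perceived stress): Scale A.
Smallest convergent = 0.45. Discriminant values: 0.23, 0.09; count ≥ 0.45 → 0.

0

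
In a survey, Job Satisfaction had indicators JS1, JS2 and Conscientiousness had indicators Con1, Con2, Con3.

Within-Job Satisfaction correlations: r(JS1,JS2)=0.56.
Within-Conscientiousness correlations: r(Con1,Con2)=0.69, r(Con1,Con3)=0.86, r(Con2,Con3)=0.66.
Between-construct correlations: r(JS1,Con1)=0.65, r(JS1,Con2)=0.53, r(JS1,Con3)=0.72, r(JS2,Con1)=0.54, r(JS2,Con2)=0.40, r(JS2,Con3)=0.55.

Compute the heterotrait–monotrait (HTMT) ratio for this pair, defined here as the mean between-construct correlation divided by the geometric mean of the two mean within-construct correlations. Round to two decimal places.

Mean between = 3.39/6 = 0.5650.
Mean within-JS = 0.56/1 = 0.5600; mean within-Con = 2.21/3 = 0.7367.
Geometric mean = √(0.5600 × 0.7367) = 0.6423.
HTMT = 0.5650 / 0.6423 = 0.88.

0.88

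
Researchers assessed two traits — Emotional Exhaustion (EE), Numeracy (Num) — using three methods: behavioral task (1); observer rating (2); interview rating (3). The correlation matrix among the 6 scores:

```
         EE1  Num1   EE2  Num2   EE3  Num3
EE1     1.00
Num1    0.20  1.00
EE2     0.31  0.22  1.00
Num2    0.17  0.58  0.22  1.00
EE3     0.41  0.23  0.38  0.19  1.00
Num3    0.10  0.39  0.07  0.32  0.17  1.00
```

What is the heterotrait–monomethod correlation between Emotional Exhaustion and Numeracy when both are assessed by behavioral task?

Different traits, same method: r(EE1, Num1) = 0.20.

0.20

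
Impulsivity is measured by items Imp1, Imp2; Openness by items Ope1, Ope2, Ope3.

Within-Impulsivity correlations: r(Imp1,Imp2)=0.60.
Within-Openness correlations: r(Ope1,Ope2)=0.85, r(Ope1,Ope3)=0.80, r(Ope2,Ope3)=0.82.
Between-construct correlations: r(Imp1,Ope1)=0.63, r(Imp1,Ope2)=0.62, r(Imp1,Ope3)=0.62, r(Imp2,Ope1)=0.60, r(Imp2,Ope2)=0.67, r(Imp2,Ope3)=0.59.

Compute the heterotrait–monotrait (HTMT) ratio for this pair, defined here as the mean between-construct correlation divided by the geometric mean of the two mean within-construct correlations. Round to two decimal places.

0.88

Mean heterotrait r = 3.73/6 = 0.6217.
Mean within-Imp = 0.60/1 = 0.6000; mean within-Ope = 2.47/3 = 0.8233.
Geometric mean = √(0.6000 × 0.8233) = 0.7028.
HTMT = 0.6217 / 0.7028 = 0.88.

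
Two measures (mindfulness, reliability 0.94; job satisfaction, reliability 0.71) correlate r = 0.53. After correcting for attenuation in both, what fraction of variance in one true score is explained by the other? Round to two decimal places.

0.42

Disattenuated r = 0.53 / √(0.94 × 0.71) = 0.53 / 0.8169 = 0.6488.
Shared true-score variance = 0.6488² = 0.4209 ≈ 0.42.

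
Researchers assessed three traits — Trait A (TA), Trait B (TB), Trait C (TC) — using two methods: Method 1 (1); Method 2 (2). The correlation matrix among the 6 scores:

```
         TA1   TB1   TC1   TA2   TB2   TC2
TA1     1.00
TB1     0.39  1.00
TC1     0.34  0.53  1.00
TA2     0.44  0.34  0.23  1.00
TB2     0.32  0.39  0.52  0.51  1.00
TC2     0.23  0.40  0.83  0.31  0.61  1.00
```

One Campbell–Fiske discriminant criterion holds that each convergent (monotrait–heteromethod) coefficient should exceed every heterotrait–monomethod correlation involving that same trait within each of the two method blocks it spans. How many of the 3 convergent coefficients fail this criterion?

2

Convergent coefficients and their comparison sets:
TA (methods 1·2): 0.44 vs {0.39, 0.51, 0.34, 0.31} → fail.
TB (methods 1·2): 0.39 vs {0.39, 0.51, 0.53, 0.61} → fail.
TC (methods 1·2): 0.83 vs {0.34, 0.31, 0.53, 0.61} → pass.
2 of 3 fail.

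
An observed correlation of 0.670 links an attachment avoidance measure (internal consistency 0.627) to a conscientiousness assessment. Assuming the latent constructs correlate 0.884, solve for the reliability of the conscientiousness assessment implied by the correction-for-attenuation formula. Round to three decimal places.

r_true = r_obs / √(r_xx · r_yy) ⇒ 0.884 = 0.670 / √(0.627 · r_yy).
√(0.627 · r_yy) = 0.670 / 0.884 = 0.7579; 0.627 · r_yy = 0.5744; r_yy = 0.5744 / 0.627 ≈ 0.916.

0.916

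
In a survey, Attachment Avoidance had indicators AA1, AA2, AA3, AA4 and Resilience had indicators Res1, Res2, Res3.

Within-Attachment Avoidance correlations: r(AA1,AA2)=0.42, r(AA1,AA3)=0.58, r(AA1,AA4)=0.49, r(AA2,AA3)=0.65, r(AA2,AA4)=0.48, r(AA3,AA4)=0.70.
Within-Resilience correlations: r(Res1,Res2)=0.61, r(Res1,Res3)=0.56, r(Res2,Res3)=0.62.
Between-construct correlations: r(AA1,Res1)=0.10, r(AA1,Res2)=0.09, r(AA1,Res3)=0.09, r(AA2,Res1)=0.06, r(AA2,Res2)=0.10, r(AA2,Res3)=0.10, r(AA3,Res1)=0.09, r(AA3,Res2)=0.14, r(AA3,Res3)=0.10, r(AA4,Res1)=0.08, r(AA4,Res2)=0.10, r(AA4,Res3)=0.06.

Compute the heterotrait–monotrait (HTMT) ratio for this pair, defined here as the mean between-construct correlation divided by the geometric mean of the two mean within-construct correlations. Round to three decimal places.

0.161

Mean between = 1.11/12 = 0.0925.
Mean within-AA = 3.32/6 = 0.5533; mean within-Res = 1.79/3 = 0.5967.
Geometric mean = √(0.5533 × 0.5967) = 0.5746.
HTMT = 0.0925 / 0.5746 = 0.161.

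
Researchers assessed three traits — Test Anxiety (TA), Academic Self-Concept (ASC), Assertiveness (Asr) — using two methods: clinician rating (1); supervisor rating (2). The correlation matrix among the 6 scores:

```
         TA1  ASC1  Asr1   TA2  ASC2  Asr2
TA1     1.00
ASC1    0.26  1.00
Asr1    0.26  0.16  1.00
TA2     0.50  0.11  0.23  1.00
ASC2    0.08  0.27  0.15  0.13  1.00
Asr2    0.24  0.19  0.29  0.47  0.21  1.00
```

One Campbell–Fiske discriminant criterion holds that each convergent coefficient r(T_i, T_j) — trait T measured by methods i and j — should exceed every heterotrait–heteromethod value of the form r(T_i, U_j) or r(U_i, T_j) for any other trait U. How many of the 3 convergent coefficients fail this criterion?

Checking each validity diagonal entry against its comparison values:
TA (methods 1·2): 0.50 vs {0.08, 0.11, 0.24, 0.23} → pass.
ASC (methods 1·2): 0.27 vs {0.11, 0.08, 0.19, 0.15} → pass.
Asr (methods 1·2): 0.29 vs {0.23, 0.24, 0.15, 0.19} → pass.
0 of 3 fail.

0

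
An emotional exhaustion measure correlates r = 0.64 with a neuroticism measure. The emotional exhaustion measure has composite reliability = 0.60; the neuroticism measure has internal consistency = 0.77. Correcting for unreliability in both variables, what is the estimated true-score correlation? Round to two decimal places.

0.94

r_true = r_obs / √(r_xx · r_yy) = 0.64 / √(0.60 × 0.77) = 0.64 / √0.4620 = 0.64 / 0.6797 ≈ 0.94.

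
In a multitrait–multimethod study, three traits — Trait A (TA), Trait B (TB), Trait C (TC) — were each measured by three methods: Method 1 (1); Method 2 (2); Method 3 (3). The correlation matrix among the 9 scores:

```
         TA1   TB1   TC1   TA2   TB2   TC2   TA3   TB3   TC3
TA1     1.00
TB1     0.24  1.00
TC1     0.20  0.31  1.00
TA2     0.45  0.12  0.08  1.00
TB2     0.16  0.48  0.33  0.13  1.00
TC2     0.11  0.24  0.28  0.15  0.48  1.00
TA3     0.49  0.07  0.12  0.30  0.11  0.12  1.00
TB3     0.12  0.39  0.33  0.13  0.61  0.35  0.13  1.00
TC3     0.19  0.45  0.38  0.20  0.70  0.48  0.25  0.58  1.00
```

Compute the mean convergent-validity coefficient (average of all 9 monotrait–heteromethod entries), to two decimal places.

Convergent values: 0.45, 0.49, 0.30, 0.48, 0.39, 0.61, 0.28, 0.38, 0.48; mean = 3.86/9 = 0.43.

0.43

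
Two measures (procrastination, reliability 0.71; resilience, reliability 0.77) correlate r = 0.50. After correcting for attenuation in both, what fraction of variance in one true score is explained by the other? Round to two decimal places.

0.46

Disattenuated r = 0.50 / √(0.71 × 0.77) = 0.50 / 0.7394 = 0.6762.
Shared true-score variance = 0.6762² = 0.4572 ≈ 0.46.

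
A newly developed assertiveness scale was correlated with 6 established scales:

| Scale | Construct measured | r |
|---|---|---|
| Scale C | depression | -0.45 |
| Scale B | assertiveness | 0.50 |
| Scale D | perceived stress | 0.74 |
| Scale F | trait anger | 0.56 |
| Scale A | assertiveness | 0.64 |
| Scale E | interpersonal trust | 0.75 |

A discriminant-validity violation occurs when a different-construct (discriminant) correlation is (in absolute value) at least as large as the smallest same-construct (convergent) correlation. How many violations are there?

Convergent (same construct = assertiveness): Scale B, Scale A.
Smallest convergent = 0.50. Discriminant |r|: 0.45, 0.74, 0.56, 0.75; count ≥ 0.50 → 3.

3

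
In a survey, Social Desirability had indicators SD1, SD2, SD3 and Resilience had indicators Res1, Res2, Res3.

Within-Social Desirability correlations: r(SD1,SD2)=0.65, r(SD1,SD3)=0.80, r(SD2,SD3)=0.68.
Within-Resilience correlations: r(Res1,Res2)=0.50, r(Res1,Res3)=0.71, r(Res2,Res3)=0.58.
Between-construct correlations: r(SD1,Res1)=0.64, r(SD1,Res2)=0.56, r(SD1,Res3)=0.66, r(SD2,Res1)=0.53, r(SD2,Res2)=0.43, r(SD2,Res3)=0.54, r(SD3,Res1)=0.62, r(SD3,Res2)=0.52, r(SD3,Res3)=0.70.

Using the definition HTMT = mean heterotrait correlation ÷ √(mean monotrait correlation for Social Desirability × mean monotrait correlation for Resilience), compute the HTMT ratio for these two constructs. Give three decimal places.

Between-construct mean = 5.20/9 = 0.5778.
Mean within-SD = 2.13/3 = 0.7100; mean within-Res = 1.79/3 = 0.5967.
Geometric mean = √(0.7100 × 0.5967) = 0.6509.
HTMT = 0.5778 / 0.6509 = 0.888.

0.888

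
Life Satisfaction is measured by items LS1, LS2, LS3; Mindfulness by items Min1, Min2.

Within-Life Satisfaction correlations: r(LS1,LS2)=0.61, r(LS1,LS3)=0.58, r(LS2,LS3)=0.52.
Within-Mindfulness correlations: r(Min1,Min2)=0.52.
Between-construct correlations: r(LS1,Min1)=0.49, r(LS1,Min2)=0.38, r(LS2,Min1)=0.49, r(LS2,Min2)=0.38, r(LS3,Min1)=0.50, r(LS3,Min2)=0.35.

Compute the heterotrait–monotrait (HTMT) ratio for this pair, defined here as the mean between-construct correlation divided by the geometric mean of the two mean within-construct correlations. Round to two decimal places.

Mean heterotrait r = 2.59/6 = 0.4317.
Mean within-LS = 1.71/3 = 0.5700; mean within-Min = 0.52/1 = 0.5200.
Geometric mean = √(0.5700 × 0.5200) = 0.5444.
HTMT = 0.4317 / 0.5444 = 0.79.

0.79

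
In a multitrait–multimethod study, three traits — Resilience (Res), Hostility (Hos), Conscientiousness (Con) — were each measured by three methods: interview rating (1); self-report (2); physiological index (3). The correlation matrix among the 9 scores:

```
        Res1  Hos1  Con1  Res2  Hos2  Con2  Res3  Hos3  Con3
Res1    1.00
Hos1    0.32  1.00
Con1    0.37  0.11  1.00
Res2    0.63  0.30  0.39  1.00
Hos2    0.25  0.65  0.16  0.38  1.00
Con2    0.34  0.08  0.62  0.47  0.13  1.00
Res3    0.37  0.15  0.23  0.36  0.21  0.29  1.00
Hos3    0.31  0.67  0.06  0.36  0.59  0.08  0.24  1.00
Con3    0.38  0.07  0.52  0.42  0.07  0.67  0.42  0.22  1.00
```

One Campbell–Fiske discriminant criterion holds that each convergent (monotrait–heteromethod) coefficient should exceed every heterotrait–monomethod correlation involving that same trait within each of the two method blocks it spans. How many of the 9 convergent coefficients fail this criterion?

Each convergent coefficient versus the relevant comparison correlations:
Res (methods 1·2): 0.63 vs {0.32, 0.38, 0.37, 0.47} → pass.
Res (methods 1·3): 0.37 vs {0.32, 0.24, 0.37, 0.42} → fail.
Res (methods 2·3): 0.36 vs {0.38, 0.24, 0.47, 0.42} → fail.
Hos (methods 1·2): 0.65 vs {0.32, 0.38, 0.11, 0.13} → pass.
Hos (methods 1·3): 0.67 vs {0.32, 0.24, 0.11, 0.22} → pass.
Hos (methods 2·3): 0.59 vs {0.38, 0.24, 0.13, 0.22} → pass.
Con (methods 1·2): 0.62 vs {0.37, 0.47, 0.11, 0.13} → pass.
Con (methods 1·3): 0.52 vs {0.37, 0.42, 0.11, 0.22} → pass.
Con (methods 2·3): 0.67 vs {0.47, 0.42, 0.13, 0.22} → pass.
2 of 9 fail.

2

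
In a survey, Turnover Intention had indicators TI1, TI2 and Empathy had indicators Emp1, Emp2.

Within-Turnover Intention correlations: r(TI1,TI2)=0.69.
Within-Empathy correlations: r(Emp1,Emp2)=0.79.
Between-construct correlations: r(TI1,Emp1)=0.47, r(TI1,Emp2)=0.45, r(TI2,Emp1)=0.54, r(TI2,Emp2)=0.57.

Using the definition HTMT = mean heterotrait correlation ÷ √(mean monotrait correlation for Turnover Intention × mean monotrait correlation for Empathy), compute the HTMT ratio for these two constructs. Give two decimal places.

0.69

Mean between = 2.03/4 = 0.5075.
Mean within-TI = 0.69/1 = 0.6900; mean within-Emp = 0.79/1 = 0.7900.
Geometric mean = √(0.6900 × 0.7900) = 0.7383.
HTMT = 0.5075 / 0.7383 = 0.69.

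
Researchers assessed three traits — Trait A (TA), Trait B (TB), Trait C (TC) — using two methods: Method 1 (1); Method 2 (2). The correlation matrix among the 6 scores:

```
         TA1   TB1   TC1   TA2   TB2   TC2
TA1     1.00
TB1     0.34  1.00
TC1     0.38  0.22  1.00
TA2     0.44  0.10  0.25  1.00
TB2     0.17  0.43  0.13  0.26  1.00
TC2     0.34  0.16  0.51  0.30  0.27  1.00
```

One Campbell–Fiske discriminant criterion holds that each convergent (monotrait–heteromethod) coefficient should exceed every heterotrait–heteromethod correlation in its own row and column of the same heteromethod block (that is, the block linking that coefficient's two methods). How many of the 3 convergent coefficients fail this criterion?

Each convergent coefficient versus the relevant comparison correlations:
TA (methods 1·2): 0.44 vs {0.17, 0.10, 0.34, 0.25} → pass.
TB (methods 1·2): 0.43 vs {0.10, 0.17, 0.16, 0.13} → pass.
TC (methods 1·2): 0.51 vs {0.25, 0.34, 0.13, 0.16} → pass.
0 of 3 fail.

0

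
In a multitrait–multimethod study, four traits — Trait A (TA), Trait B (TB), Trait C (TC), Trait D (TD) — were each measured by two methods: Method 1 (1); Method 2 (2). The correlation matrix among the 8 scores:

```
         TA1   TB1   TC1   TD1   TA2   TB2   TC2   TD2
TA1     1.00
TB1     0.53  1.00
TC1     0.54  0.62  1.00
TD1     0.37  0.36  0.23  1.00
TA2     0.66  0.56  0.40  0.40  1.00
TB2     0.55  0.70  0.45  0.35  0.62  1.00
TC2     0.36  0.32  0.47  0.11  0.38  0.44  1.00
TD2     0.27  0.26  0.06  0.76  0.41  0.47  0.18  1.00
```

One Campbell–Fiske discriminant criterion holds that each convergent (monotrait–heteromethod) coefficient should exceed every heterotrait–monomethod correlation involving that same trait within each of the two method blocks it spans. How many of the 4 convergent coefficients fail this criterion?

Each convergent coefficient versus the relevant comparison correlations:
TA (methods 1·2): 0.66 vs {0.53, 0.62, 0.54, 0.38, 0.37, 0.41} → pass.
TB (methods 1·2): 0.70 vs {0.53, 0.62, 0.62, 0.44, 0.36, 0.47} → pass.
TC (methods 1·2): 0.47 vs {0.54, 0.38, 0.62, 0.44, 0.23, 0.18} → fail.
TD (methods 1·2): 0.76 vs {0.37, 0.41, 0.36, 0.47, 0.23, 0.18} → pass.
1 of 4 fail.

1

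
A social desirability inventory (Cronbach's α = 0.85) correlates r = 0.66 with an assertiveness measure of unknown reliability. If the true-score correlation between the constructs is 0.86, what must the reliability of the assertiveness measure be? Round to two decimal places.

r_true = r_obs / √(r_xx · r_yy) ⇒ 0.86 = 0.66 / √(0.85 · r_yy).
√(0.85 · r_yy) = 0.66 / 0.86 = 0.7674; 0.85 · r_yy = 0.5889; r_yy = 0.5889 / 0.85 ≈ 0.69.

0.69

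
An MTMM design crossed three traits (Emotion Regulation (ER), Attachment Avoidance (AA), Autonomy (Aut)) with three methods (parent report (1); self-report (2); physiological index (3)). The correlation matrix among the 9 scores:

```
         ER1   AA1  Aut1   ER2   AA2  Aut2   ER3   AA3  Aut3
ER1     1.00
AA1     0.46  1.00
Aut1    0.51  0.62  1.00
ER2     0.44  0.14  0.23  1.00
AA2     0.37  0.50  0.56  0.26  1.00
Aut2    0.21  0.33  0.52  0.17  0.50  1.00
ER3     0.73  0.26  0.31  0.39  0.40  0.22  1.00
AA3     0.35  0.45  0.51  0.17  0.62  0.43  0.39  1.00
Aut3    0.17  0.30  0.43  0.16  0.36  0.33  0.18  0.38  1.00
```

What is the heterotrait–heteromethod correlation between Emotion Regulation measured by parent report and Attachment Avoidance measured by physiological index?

0.35

Different traits and methods: r(ER1, AA3) = 0.35.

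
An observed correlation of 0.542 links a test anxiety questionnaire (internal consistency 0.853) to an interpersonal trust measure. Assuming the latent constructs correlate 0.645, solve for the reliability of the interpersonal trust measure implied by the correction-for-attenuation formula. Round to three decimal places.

0.828

r_true = r_obs / √(r_xx · r_yy) ⇒ 0.645 = 0.542 / √(0.853 · r_yy).
√(0.853 · r_yy) = 0.542 / 0.645 = 0.8403; 0.853 · r_yy = 0.7061; r_yy = 0.7061 / 0.853 ≈ 0.828.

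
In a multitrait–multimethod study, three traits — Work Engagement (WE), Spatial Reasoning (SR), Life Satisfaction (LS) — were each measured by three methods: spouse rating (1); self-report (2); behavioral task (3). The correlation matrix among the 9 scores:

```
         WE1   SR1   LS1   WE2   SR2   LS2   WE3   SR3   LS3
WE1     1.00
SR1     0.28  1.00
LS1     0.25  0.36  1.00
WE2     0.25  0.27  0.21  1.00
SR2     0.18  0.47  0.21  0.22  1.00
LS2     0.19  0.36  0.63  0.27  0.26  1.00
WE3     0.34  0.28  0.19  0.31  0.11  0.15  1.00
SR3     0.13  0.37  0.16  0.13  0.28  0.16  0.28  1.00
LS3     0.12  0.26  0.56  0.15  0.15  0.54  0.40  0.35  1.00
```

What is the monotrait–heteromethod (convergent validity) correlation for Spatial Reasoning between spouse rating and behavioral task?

0.37

Same trait (SR), different methods: r(SR1, SR3) = 0.37.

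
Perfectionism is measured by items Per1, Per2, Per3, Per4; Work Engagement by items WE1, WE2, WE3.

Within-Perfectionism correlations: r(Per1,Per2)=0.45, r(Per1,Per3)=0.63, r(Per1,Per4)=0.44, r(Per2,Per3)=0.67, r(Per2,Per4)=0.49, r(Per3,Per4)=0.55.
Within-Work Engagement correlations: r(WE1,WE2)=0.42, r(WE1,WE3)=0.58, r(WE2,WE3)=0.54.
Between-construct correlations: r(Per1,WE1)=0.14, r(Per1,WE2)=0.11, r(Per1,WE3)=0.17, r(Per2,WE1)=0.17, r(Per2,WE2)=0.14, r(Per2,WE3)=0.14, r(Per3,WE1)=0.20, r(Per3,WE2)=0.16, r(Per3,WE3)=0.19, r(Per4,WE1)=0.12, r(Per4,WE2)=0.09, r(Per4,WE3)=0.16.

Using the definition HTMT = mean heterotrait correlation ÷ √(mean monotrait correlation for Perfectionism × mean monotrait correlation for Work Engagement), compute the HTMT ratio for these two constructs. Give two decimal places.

0.28

Mean between = 1.79/12 = 0.1492.
Mean within-Per = 3.23/6 = 0.5383; mean within-WE = 1.54/3 = 0.5133.
Geometric mean = √(0.5383 × 0.5133) = 0.5257.
HTMT = 0.1492 / 0.5257 = 0.28.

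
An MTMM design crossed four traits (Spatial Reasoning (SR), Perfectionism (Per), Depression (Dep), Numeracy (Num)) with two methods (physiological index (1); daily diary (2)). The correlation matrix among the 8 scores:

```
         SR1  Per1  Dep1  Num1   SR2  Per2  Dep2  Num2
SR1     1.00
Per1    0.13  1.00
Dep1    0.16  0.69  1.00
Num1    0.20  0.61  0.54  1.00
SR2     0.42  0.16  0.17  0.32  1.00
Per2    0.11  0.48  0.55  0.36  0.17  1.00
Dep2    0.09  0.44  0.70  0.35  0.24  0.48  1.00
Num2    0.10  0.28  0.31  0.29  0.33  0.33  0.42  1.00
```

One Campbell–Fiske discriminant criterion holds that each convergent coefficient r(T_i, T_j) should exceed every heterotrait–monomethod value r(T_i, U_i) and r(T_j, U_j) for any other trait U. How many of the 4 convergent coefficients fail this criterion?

Convergent coefficients and their comparison sets:
SR (methods 1·2): 0.42 vs {0.13, 0.17, 0.16, 0.24, 0.20, 0.33} → pass.
Per (methods 1·2): 0.48 vs {0.13, 0.17, 0.69, 0.48, 0.61, 0.33} → fail.
Dep (methods 1·2): 0.70 vs {0.16, 0.24, 0.69, 0.48, 0.54, 0.42} → pass.
Num (methods 1·2): 0.29 vs {0.20, 0.33, 0.61, 0.33, 0.54, 0.42} → fail.
2 of 4 fail.

2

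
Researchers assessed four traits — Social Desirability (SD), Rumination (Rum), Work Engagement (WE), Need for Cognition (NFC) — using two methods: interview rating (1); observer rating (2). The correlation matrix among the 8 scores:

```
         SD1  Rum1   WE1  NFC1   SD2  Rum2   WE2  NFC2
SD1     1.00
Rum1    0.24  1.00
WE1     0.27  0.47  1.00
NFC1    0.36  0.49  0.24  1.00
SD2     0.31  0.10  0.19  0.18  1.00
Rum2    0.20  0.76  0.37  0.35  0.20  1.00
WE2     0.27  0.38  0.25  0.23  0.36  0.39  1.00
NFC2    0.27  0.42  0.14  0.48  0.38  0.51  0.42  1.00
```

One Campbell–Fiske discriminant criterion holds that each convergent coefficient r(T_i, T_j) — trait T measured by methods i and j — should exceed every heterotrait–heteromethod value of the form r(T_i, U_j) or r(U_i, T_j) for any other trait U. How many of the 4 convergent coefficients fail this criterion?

1

Convergent coefficients and their comparison sets:
SD (methods 1·2): 0.31 vs {0.20, 0.10, 0.27, 0.19, 0.27, 0.18} → pass.
Rum (methods 1·2): 0.76 vs {0.10, 0.20, 0.38, 0.37, 0.42, 0.35} → pass.
WE (methods 1·2): 0.25 vs {0.19, 0.27, 0.37, 0.38, 0.14, 0.23} → fail.
NFC (methods 1·2): 0.48 vs {0.18, 0.27, 0.35, 0.42, 0.23, 0.14} → pass.
1 of 4 fail.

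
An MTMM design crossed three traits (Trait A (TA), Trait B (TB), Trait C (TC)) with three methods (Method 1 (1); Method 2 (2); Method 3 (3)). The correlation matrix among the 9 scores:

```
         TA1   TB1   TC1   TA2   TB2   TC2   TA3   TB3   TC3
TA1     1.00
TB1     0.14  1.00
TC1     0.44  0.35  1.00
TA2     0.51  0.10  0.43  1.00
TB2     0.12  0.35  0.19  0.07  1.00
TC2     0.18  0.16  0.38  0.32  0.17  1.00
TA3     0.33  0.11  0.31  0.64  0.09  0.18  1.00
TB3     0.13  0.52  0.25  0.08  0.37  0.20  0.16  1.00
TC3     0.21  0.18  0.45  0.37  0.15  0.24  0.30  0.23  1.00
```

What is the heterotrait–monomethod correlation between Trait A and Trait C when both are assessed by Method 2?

0.32

Different traits, same method: r(TA2, TC2) = 0.32.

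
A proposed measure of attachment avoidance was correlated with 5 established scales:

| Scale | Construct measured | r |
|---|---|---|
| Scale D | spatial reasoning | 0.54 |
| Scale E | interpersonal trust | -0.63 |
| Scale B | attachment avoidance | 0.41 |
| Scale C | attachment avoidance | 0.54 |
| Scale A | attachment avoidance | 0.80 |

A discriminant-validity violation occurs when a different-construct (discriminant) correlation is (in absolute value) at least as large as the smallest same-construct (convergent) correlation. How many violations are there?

2

Convergent (same construct = attachment avoidance): Scale B, Scale C, Scale A.
Smallest convergent = 0.41. Discriminant |r|: 0.54, 0.63; count ≥ 0.41 → 2.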